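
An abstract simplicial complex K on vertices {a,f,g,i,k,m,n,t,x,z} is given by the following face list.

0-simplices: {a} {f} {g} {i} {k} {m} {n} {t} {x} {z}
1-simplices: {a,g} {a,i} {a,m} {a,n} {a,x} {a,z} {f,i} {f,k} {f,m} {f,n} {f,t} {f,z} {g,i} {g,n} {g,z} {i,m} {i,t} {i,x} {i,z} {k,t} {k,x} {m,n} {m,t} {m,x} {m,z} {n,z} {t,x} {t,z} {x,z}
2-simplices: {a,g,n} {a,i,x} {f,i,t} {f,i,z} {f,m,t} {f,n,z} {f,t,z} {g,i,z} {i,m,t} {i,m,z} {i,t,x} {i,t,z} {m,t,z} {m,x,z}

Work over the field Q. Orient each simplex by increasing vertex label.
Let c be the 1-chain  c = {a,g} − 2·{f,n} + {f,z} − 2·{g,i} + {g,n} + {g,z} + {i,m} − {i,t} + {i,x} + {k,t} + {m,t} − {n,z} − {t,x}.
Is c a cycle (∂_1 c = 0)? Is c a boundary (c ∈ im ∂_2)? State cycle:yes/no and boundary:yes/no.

cycle:no boundary:no

n_0=10 n_1=29 n_2=14  [Q]
∂1: piv[ag,ai,am,an,ax,az,fi,fk,ft] rk=9  ker:fm,fn,fz,gi,gn,gz,im,it,ix,iz,kt,kx,mn,mt,mx,mz,nz,tx,tz,xz
∂2: piv[agn,aix,fit,fiz,fmt,fnz,ftz,giz,imt,imz,itx,mxz] rk=12  ker:itz,mtz
∂1c = −{a} + {f} + {g} − 3·{i} − {k} + 2·{t} + {z}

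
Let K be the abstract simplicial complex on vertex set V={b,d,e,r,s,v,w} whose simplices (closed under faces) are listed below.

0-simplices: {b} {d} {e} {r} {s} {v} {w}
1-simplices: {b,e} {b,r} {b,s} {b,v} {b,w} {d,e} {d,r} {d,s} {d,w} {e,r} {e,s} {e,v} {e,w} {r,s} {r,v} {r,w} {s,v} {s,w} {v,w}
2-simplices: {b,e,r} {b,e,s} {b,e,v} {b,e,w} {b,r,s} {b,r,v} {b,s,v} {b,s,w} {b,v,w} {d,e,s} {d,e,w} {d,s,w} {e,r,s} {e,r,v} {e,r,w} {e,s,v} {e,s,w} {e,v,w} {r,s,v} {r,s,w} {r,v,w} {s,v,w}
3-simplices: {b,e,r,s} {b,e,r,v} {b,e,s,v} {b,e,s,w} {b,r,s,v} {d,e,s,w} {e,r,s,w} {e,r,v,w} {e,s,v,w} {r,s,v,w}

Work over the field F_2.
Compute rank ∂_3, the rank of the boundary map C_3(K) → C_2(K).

rank∂_3=9

n_0=7 n_1=19 n_2=22 n_3=10  [Z2]
∂1: piv[be,br,bs,bv,bw,de] rk=6  ker:dr,ds,dw,er,es,ev,ew,rs,rv,rw,sv,sw,vw
∂2: piv[ber,bes,bev,bew,brs,brv,bsv,bsw,bvw,des,dew,erw] rk=12  ker:dsw,ers,erv,esv,esw,evw,rsv,rsw,rvw,svw
∂3: piv[bers,berv,besv,besw,brsv,desw,ersw,ervw,esvw] rk=9  ker:rsvw
rk∂_3=9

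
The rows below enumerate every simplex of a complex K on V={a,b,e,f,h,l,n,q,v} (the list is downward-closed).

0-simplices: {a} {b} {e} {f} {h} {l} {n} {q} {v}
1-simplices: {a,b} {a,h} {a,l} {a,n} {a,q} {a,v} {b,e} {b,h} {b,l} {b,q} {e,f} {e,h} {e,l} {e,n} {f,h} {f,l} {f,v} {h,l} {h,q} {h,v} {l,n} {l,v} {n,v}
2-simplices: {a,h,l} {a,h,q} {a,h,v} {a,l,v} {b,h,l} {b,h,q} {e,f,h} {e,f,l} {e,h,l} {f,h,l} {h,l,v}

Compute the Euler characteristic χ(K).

χ(K)=-3

n_0=9 n_1=23 n_2=11
χ=+9−23+11=-3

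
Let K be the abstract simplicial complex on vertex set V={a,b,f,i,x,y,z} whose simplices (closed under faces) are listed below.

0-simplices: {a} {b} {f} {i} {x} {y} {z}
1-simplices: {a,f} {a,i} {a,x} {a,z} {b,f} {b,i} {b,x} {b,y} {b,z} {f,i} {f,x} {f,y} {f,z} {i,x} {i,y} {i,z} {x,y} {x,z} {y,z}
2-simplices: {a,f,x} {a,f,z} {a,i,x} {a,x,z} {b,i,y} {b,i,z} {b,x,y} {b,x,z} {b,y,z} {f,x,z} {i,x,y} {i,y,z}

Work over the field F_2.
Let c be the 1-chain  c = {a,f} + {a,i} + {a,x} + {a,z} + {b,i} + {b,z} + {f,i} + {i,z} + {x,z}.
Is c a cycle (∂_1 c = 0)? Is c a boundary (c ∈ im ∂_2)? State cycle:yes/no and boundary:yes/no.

n_0=7 n_1=19 n_2=12  [Z2]
∂1: piv[af,ai,ax,az,bf,by] rk=6  ker:bi,bx,bz,fi,fx,fy,fz,ix,iy,iz,xy,xz,yz
∂2: piv[afx,afz,aix,axz,biy,biz,bxy,bxz,byz,ixy] rk=10  ker:fxz,iyz
∂1c = 0
c vs im∂2: residual ≠ 0 ⇒ not boundary

cycle:yes boundary:no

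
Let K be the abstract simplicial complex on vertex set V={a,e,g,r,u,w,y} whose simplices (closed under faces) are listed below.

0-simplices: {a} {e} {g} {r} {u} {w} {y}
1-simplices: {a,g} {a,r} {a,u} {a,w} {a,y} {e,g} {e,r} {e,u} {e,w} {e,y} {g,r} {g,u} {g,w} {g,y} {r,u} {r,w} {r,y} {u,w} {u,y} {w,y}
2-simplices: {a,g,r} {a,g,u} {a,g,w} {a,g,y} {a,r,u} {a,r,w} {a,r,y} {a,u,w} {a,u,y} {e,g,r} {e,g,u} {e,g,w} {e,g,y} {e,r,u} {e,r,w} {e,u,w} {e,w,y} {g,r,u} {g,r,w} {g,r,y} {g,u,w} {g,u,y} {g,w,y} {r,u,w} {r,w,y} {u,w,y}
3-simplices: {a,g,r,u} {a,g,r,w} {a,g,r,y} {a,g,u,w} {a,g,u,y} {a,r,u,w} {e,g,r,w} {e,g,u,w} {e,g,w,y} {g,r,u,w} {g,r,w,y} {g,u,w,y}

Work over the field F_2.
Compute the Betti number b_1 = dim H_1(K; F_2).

b_1=0

n_0=7 n_1=20 n_2=26 n_3=12  [Z2]
∂1: piv[ag,ar,au,aw,ay,eg] rk=6  ker:er,eu,ew,ey,gr,gu,gw,gy,ru,rw,ry,uw,uy,wy
∂2: piv[agr,agu,agw,agy,aru,arw,ary,auw,auy,egr,egu,egw,egy,ewy] rk=14  ker:eru,erw,euw,gru,grw,gry,guw,guy,gwy,ruw,rwy,uwy
∂3: piv[agru,agrw,agry,aguw,aguy,aruw,egrw,eguw,egwy,grwy,guwy] rk=11  ker:gruw
b_1=(20−6)−14=0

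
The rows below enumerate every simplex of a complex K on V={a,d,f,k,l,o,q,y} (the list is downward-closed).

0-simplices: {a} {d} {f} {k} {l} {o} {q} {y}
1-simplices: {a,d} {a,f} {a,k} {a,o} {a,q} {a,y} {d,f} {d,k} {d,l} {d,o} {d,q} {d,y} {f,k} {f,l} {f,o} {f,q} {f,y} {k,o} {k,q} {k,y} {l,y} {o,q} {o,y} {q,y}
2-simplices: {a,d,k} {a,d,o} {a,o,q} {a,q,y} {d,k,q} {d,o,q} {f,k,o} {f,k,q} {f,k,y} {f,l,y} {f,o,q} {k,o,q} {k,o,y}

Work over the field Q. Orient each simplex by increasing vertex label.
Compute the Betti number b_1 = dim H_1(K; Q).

n_0=8 n_1=24 n_2=13  [Q]
∂1: piv[ad,af,ak,ao,aq,ay,dl] rk=7  ker:df,dk,do,dq,dy,fk,fl,fo,fq,fy,ko,kq,ky,ly,oq,oy,qy
∂2: piv[adk,ado,aoq,aqy,dkq,doq,fko,fkq,fky,fly,foq,koy] rk=12  ker:koq
b_1=(24−7)−12=5

b_1=5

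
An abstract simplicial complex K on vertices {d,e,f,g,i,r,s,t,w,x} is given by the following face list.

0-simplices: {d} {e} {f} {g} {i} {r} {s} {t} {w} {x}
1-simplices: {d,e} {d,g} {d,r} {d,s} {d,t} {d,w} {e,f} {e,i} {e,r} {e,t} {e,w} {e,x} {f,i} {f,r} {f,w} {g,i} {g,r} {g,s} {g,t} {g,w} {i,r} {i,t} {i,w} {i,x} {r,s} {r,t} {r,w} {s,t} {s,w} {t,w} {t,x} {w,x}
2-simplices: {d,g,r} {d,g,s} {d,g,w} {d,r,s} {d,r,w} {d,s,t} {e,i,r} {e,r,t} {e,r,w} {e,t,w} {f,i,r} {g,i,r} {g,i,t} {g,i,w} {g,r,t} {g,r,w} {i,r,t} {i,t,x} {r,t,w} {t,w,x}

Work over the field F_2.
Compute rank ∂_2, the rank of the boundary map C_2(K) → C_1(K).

rank∂_2=17

n_0=10 n_1=32 n_2=20  [Z2]
∂1: piv[de,dg,dr,ds,dt,dw,ef,ei,ex] rk=9  ker:er,et,ew,fi,fr,fw,gi,gr,gs,gt,gw,ir,it,iw,ix,rs,rt,rw,st,sw,tw,tx,wx
∂2: piv[dgr,dgs,dgw,drs,drw,dst,eir,ert,erw,etw,fir,gir,git,giw,grt,itx,twx] rk=17  ker:grw,irt,rtw
rk∂_2=17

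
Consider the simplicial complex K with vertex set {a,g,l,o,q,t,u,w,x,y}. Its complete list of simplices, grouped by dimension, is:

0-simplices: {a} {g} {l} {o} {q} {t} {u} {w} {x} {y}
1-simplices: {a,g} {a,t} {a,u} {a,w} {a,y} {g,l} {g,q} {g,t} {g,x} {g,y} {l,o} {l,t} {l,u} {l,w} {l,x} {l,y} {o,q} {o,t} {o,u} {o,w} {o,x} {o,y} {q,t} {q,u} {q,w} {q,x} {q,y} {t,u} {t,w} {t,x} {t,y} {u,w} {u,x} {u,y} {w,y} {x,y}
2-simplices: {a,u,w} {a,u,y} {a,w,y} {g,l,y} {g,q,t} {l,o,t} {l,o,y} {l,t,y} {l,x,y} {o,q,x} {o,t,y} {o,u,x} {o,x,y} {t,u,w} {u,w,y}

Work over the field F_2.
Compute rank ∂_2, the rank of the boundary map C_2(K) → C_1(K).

rank∂_2=13

n_0=10 n_1=36 n_2=15  [Z2]
∂1: piv[ag,at,au,aw,ay,gl,gq,gx,lo] rk=9  ker:gt,gy,lt,lu,lw,lx,ly,oq,ot,ou,ow,ox,oy,qt,qu,qw,qx,qy,tu,tw,tx,ty,uw,ux,uy,wy,xy
∂2: piv[auw,auy,awy,gly,gqt,lot,loy,lty,lxy,oqx,oux,oxy,tuw] rk=13  ker:oty,uwy
rk∂_2=13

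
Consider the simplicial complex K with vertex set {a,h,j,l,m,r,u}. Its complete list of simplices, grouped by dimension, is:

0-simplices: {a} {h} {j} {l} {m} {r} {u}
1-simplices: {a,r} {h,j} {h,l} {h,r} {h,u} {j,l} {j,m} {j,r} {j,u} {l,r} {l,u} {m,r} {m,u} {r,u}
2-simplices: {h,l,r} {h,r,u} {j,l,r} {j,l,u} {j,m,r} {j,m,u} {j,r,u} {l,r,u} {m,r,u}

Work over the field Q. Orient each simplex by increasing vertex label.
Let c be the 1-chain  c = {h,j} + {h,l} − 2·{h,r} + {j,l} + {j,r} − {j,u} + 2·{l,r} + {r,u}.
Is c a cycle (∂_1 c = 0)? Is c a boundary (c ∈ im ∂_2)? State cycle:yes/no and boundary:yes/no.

n_0=7 n_1=14 n_2=9  [Q]
∂1: piv[ar,hj,hl,hr,hu,jm] rk=6  ker:jl,jr,ju,lr,lu,mr,mu,ru
∂2: piv[hlr,hru,jlr,jlu,jmr,jmu,jru] rk=7  ker:lru,mru
∂1c = 0
c vs im∂2: residual ≠ 0 ⇒ not boundary

cycle:yes boundary:no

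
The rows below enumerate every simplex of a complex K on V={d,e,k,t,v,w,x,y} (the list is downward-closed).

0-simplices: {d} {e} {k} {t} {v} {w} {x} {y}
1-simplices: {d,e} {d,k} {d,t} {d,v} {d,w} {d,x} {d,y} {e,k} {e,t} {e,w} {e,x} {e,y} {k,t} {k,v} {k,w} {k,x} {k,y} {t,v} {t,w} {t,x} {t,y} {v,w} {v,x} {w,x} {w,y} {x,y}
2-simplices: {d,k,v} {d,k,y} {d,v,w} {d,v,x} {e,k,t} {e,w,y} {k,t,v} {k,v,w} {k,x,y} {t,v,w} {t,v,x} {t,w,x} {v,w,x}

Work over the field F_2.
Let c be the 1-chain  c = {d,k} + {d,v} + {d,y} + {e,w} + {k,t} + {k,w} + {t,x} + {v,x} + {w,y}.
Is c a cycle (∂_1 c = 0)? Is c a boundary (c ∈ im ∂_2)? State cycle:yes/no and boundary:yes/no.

n_0=8 n_1=26 n_2=13  [Z2]
∂1: piv[de,dk,dt,dv,dw,dx,dy] rk=7  ker:ek,et,ew,ex,ey,kt,kv,kw,kx,ky,tv,tw,tx,ty,vw,vx,wx,wy,xy
∂2: piv[dkv,dky,dvw,dvx,ekt,ewy,ktv,kvw,kxy,tvw,tvx,twx] rk=12  ker:vwx
∂1c = {d} + {e} + {k} + {w}

cycle:no boundary:no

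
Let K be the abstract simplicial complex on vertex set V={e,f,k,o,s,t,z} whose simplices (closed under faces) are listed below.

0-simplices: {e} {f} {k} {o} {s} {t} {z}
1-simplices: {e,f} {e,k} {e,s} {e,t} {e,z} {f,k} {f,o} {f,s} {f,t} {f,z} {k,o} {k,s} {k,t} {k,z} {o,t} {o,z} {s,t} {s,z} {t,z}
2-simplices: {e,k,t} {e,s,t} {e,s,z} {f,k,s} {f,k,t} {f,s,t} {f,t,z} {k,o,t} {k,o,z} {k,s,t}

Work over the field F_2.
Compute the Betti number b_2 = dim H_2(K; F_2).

b_2=1

n_0=7 n_1=19 n_2=10  [Z2]
∂1: piv[ef,ek,es,et,ez,fo] rk=6  ker:fk,fs,ft,fz,ko,ks,kt,kz,ot,oz,st,sz,tz
∂2: piv[ekt,est,esz,fks,fkt,fst,ftz,kot,koz] rk=9  ker:kst
b_2=(10−9)−0=1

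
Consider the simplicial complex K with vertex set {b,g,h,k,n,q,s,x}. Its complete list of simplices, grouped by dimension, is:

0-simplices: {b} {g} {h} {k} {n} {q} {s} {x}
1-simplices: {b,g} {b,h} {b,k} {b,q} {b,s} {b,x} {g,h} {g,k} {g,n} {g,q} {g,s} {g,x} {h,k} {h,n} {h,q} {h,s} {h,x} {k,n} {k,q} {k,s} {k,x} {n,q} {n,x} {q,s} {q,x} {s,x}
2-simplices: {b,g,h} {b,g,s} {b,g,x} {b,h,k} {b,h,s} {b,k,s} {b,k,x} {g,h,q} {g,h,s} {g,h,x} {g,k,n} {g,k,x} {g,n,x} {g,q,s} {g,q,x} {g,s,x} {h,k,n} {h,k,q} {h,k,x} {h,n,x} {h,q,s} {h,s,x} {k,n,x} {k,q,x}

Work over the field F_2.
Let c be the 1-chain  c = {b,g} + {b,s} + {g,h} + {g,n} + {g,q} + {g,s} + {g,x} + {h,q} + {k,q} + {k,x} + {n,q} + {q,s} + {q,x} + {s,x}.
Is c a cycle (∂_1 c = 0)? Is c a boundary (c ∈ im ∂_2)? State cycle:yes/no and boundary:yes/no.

n_0=8 n_1=26 n_2=24  [Z2]
∂1: piv[bg,bh,bk,bq,bs,bx,gn] rk=7  ker:gh,gk,gq,gs,gx,hk,hn,hq,hs,hx,kn,kq,ks,kx,nq,nx,qs,qx,sx
∂2: piv[bgh,bgs,bgx,bhk,bhs,bks,bkx,ghq,ghx,gkn,gkx,gnx,gqs,gqx,gsx,hkn,hkq] rk=17  ker:ghs,hkx,hnx,hqs,hsx,knx,kqx
∂1c = 0
c vs im∂2: residual ≠ 0 ⇒ not boundary

cycle:yes boundary:no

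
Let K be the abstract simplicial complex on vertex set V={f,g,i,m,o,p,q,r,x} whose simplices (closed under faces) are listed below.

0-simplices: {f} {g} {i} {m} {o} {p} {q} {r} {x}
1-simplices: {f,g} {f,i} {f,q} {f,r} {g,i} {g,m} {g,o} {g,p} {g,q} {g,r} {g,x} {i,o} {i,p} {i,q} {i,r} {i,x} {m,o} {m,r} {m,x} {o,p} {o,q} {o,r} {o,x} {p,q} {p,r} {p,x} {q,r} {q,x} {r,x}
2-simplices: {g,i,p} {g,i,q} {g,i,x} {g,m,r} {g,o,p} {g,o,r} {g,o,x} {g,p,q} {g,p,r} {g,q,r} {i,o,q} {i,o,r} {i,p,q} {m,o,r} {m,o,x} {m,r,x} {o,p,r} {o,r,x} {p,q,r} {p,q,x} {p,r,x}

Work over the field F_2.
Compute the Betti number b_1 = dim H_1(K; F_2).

b_1=4

n_0=9 n_1=29 n_2=21  [Z2]
∂1: piv[fg,fi,fq,fr,gm,go,gp,gx] rk=8  ker:gi,gq,gr,io,ip,iq,ir,ix,mo,mr,mx,op,oq,or,ox,pq,pr,px,qr,qx,rx
∂2: piv[gip,giq,gix,gmr,gop,gor,gox,gpq,gpr,gqr,ioq,ior,mor,mox,mrx,pqx,prx] rk=17  ker:ipq,opr,orx,pqr
b_1=(29−8)−17=4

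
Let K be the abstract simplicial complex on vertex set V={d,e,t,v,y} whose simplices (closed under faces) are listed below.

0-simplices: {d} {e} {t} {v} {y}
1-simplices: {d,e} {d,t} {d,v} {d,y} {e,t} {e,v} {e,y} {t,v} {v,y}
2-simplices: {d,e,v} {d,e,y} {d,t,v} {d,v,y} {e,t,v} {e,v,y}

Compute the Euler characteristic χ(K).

χ(K)=2

n_0=5 n_1=9 n_2=6
χ=+5−9+6=2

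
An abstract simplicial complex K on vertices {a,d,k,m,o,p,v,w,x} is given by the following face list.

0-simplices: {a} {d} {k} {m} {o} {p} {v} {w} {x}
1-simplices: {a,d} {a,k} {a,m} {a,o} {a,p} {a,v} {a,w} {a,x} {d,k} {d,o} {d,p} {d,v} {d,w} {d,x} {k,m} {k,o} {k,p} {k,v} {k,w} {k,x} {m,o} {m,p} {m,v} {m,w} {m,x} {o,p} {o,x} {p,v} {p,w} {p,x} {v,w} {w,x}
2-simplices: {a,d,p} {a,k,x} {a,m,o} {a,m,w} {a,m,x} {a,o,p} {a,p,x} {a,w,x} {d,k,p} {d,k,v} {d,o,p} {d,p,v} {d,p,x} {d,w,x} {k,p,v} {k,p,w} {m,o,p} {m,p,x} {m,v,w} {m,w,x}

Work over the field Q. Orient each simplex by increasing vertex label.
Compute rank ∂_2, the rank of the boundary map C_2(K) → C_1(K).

rank∂_2=17

n_0=9 n_1=32 n_2=20  [Q]
∂1: piv[ad,ak,am,ao,ap,av,aw,ax] rk=8  ker:dk,do,dp,dv,dw,dx,km,ko,kp,kv,kw,kx,mo,mp,mv,mw,mx,op,ox,pv,pw,px,vw,wx
∂2: piv[adp,akx,amo,amw,amx,aop,apx,awx,dkp,dkv,dop,dpv,dpx,dwx,kpw,mop,mvw] rk=17  ker:kpv,mpx,mwx
rk∂_2=17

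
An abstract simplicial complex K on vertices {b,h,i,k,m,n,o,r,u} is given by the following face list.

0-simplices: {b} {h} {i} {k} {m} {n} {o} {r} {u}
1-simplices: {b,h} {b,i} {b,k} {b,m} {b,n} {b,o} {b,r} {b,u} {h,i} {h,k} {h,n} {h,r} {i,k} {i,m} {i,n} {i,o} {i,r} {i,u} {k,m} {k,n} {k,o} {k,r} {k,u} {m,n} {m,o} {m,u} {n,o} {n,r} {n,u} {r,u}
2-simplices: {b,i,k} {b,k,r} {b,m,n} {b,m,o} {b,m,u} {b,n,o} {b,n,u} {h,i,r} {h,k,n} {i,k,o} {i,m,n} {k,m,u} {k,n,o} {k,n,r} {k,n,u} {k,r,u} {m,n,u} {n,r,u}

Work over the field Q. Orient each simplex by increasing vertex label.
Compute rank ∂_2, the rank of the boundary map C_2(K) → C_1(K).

n_0=9 n_1=30 n_2=18  [Q]
∂1: piv[bh,bi,bk,bm,bn,bo,br,bu] rk=8  ker:hi,hk,hn,hr,ik,im,in,io,ir,iu,km,kn,ko,kr,ku,mn,mo,mu,no,nr,nu,ru
∂2: piv[bik,bkr,bmn,bmo,bmu,bno,bnu,hir,hkn,iko,imn,kmu,kno,knr,knu,kru] rk=16  ker:mnu,nru
rk∂_2=16

rank∂_2=16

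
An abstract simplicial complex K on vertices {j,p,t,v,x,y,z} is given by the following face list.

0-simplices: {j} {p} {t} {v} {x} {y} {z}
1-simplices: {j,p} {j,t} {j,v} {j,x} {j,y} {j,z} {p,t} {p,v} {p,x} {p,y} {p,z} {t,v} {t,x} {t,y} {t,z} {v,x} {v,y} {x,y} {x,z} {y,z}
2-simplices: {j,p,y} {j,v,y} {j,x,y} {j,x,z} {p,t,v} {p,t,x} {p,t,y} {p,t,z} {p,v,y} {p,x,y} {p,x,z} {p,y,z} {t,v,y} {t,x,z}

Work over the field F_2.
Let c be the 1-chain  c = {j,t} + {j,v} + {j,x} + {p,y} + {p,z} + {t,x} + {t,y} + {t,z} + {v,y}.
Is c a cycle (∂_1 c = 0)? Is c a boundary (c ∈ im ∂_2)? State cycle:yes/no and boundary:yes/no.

n_0=7 n_1=20 n_2=14  [Z2]
∂1: piv[jp,jt,jv,jx,jy,jz] rk=6  ker:pt,pv,px,py,pz,tv,tx,ty,tz,vx,vy,xy,xz,yz
∂2: piv[jpy,jvy,jxy,jxz,ptv,ptx,pty,ptz,pvy,pxy,pxz,pyz] rk=12  ker:tvy,txz
∂1c = {j} + {y}

cycle:no boundary:no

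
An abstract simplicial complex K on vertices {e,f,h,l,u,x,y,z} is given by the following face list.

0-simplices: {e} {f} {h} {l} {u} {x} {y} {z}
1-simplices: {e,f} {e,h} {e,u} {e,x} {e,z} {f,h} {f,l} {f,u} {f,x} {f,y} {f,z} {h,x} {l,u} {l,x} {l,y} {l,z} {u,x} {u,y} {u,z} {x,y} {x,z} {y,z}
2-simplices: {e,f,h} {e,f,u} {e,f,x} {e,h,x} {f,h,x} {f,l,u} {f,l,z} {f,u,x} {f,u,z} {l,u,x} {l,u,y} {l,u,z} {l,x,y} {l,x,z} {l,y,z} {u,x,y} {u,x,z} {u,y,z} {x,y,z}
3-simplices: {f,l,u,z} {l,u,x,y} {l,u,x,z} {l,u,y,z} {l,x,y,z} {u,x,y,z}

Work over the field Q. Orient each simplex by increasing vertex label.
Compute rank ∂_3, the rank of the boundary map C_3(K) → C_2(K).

n_0=8 n_1=22 n_2=19 n_3=6  [Q]
∂1: piv[ef,eh,eu,ex,ez,fl,fy] rk=7  ker:fh,fu,fx,fz,hx,lu,lx,ly,lz,ux,uy,uz,xy,xz,yz
∂2: piv[efh,efu,efx,ehx,flu,flz,fux,fuz,lux,luy,lxy,lxz,lyz] rk=13  ker:fhx,luz,uxy,uxz,uyz,xyz
∂3: piv[fluz,luxy,luxz,luyz,lxyz] rk=5  ker:uxyz
rk∂_3=5

rank∂_3=5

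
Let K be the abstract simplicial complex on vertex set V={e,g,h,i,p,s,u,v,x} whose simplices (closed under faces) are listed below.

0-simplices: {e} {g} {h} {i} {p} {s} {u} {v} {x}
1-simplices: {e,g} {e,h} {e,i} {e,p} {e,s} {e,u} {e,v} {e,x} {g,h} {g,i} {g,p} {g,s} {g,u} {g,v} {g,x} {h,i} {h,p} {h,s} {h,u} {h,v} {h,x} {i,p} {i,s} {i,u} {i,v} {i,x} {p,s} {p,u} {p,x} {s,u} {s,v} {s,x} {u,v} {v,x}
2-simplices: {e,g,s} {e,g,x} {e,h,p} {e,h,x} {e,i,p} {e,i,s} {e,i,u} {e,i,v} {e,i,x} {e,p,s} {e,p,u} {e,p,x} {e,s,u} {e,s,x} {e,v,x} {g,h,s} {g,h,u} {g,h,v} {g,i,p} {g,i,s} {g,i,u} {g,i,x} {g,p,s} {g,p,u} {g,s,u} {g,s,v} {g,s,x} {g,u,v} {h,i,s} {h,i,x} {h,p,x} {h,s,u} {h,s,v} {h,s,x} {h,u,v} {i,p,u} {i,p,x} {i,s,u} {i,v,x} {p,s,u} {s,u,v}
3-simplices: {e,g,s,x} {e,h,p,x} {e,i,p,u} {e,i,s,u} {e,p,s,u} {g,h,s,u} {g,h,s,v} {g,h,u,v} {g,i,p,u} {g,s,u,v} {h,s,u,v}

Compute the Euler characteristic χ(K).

χ(K)=5

n_0=9 n_1=34 n_2=41 n_3=11
χ=+9−34+41−11=5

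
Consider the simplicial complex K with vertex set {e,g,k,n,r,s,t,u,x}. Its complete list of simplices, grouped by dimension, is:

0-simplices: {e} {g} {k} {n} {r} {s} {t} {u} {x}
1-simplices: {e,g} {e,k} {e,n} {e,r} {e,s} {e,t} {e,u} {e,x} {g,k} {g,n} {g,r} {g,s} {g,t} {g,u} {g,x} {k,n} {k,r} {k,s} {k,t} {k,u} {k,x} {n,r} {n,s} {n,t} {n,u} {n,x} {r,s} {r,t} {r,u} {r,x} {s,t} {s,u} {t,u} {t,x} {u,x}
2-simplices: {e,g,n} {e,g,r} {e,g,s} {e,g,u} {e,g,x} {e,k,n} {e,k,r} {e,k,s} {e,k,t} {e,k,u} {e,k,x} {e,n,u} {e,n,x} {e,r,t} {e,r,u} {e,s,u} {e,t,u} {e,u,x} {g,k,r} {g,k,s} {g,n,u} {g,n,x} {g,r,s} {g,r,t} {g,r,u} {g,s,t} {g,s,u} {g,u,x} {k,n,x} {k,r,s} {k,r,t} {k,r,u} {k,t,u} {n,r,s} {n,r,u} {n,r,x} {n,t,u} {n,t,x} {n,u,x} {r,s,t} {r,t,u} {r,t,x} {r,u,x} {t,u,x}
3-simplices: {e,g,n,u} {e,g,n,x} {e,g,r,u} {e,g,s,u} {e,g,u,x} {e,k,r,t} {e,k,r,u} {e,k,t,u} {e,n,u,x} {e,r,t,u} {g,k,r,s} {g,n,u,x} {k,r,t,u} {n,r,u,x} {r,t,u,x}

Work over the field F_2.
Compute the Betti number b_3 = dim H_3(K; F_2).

b_3=2

n_0=9 n_1=35 n_2=44 n_3=15  [Z2]
∂1: piv[eg,ek,en,er,es,et,eu,ex] rk=8  ker:gk,gn,gr,gs,gt,gu,gx,kn,kr,ks,kt,ku,kx,nr,ns,nt,nu,nx,rs,rt,ru,rx,st,su,tu,tx,ux
∂2: piv[egn,egr,egs,egu,egx,ekn,ekr,eks,ekt,eku,ekx,enu,enx,ert,eru,esu,etu,eux,gkr,grs,grt,gst,nrs,nru,nrx,ntu,ntx] rk=27  ker:gks,gnu,gnx,gru,gsu,gux,knx,krs,krt,kru,ktu,nux,rst,rtu,rtx,rux,tux
∂3: piv[egnu,egnx,egru,egsu,egux,ekrt,ekru,ektu,enux,ertu,gkrs,nrux,rtux] rk=13  ker:gnux,krtu
b_3=(15−13)−0=2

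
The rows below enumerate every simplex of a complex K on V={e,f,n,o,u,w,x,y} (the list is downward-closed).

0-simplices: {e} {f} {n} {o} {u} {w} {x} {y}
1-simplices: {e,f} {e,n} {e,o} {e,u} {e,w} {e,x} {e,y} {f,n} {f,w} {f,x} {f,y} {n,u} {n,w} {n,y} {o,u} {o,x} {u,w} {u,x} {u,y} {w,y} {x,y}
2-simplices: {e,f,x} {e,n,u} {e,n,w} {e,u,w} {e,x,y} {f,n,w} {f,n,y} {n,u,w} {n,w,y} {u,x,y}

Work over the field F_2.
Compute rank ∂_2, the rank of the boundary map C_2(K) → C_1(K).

n_0=8 n_1=21 n_2=10  [Z2]
∂1: piv[ef,en,eo,eu,ew,ex,ey] rk=7  ker:fn,fw,fx,fy,nu,nw,ny,ou,ox,uw,ux,uy,wy,xy
∂2: piv[efx,enu,enw,euw,exy,fnw,fny,nwy,uxy] rk=9  ker:nuw
rk∂_2=9

rank∂_2=9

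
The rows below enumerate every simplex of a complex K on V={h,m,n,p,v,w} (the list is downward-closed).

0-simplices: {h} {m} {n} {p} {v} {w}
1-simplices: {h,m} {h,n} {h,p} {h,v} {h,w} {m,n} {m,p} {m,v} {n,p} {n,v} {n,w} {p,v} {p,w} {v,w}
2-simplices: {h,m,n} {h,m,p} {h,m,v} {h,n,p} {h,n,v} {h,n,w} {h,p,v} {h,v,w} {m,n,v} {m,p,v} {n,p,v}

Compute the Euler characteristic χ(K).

n_0=6 n_1=14 n_2=11
χ=+6−14+11=3

χ(K)=3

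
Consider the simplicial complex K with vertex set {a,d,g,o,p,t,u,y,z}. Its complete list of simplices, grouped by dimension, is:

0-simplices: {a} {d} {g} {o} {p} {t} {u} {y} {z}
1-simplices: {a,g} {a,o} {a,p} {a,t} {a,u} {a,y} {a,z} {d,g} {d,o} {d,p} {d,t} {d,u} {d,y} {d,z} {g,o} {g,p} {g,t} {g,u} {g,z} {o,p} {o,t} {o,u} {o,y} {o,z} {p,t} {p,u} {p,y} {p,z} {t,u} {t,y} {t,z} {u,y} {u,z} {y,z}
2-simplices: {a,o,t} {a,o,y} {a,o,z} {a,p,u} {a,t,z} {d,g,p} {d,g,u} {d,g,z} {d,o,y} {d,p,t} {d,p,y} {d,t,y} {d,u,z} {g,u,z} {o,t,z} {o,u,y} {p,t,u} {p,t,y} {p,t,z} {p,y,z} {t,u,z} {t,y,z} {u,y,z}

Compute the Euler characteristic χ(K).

n_0=9 n_1=34 n_2=23
χ=+9−34+23=-2

χ(K)=-2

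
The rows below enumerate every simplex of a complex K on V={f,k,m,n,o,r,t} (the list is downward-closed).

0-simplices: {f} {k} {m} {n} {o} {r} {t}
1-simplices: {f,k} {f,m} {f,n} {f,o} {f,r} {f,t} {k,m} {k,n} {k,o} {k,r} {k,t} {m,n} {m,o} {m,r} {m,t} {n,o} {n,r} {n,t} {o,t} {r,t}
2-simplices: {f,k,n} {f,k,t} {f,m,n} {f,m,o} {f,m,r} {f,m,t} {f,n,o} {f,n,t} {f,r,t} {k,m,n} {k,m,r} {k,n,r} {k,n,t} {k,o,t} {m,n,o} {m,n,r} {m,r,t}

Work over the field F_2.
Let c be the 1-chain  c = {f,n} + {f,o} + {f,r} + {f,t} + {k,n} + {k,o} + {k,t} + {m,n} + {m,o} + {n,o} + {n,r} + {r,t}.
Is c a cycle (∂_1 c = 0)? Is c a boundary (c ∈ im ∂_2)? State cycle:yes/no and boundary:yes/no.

cycle:no boundary:no

n_0=7 n_1=20 n_2=17  [Z2]
∂1: piv[fk,fm,fn,fo,fr,ft] rk=6  ker:km,kn,ko,kr,kt,mn,mo,mr,mt,no,nr,nt,ot,rt
∂2: piv[fkn,fkt,fmn,fmo,fmr,fmt,fno,fnt,frt,kmn,kmr,knr,kot] rk=13  ker:knt,mno,mnr,mrt
∂1c = {k} + {n} + {r} + {t}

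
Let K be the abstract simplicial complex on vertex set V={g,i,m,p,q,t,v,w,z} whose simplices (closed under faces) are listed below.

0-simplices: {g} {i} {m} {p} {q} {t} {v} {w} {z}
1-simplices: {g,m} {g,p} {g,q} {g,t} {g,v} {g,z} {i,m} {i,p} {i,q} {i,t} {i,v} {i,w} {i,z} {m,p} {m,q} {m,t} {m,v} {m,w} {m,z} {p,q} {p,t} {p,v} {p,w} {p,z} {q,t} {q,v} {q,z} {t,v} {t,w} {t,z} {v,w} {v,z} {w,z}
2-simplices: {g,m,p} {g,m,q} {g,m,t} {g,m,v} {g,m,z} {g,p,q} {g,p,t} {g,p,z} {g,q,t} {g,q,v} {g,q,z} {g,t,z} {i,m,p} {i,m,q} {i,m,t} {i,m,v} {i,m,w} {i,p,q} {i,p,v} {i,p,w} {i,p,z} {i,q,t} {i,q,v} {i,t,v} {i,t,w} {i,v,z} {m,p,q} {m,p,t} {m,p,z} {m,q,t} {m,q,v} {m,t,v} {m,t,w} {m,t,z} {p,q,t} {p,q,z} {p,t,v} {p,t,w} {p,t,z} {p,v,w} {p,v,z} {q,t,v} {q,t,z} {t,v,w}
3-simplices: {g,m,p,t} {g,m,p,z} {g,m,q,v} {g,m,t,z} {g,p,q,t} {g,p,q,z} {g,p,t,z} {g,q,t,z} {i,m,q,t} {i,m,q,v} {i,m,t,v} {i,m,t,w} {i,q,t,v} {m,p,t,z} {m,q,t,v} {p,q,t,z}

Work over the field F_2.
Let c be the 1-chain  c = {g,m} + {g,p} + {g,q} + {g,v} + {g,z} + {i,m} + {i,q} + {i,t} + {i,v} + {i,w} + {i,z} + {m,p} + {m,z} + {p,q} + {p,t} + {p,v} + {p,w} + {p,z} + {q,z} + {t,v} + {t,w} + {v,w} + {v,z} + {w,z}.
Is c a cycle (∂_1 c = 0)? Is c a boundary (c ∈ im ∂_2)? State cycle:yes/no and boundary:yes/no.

cycle:no boundary:no

n_0=9 n_1=33 n_2=44 n_3=16  [Z2]
∂1: piv[gm,gp,gq,gt,gv,gz,im,iw] rk=8  ker:ip,iq,it,iv,iz,mp,mq,mt,mv,mw,mz,pq,pt,pv,pw,pz,qt,qv,qz,tv,tw,tz,vw,vz,wz
∂2: piv[gmp,gmq,gmt,gmv,gmz,gpq,gpt,gpz,gqt,gqv,gqz,gtz,imp,imq,imt,imv,imw,ipv,ipw,ipz,itv,itw,ivz,pvw] rk=24  ker:ipq,iqt,iqv,mpq,mpt,mpz,mqt,mqv,mtv,mtw,mtz,pqt,pqz,ptv,ptw,ptz,pvz,qtv,qtz,tvw
∂3: piv[gmpt,gmpz,gmqv,gmtz,gpqt,gpqz,gptz,gqtz,imqt,imqv,imtv,imtw,iqtv] rk=13  ker:mptz,mqtv,pqtz
∂1c = {g} + {p} + {w} + {z}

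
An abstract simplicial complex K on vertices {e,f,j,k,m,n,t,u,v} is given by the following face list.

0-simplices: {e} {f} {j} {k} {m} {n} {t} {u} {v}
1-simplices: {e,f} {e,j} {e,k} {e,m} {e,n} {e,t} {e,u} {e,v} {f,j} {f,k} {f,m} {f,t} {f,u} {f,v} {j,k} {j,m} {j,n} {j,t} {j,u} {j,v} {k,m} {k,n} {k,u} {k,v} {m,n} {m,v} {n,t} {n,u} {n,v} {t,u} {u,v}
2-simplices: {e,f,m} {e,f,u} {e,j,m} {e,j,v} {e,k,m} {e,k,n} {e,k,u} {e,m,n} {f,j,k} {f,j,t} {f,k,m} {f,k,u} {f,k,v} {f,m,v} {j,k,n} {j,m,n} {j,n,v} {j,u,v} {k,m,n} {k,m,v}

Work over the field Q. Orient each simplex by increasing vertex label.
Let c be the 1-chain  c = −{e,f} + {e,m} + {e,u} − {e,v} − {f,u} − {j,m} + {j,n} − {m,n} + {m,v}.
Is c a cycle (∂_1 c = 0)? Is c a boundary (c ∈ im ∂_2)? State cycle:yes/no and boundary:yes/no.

n_0=9 n_1=31 n_2=20  [Q]
∂1: piv[ef,ej,ek,em,en,et,eu,ev] rk=8  ker:fj,fk,fm,ft,fu,fv,jk,jm,jn,jt,ju,jv,km,kn,ku,kv,mn,mv,nt,nu,nv,tu,uv
∂2: piv[efm,efu,ejm,ejv,ekm,ekn,eku,emn,fjk,fjt,fkm,fkv,fmv,jkn,jmn,jnv,juv] rk=17  ker:fku,kmn,kmv
∂1c = 0
c vs im∂2: residual ≠ 0 ⇒ not boundary

cycle:yes boundary:no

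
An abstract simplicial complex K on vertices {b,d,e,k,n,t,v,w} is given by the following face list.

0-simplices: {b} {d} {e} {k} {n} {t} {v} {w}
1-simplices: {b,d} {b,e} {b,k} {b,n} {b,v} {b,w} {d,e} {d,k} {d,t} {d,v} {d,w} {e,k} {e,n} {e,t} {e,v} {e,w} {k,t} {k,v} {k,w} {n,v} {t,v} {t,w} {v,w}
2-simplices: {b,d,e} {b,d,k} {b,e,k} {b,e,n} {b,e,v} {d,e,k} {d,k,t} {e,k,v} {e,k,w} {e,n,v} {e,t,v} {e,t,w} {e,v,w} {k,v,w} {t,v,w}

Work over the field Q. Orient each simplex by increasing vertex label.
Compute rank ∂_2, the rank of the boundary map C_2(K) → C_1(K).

n_0=8 n_1=23 n_2=15  [Q]
∂1: piv[bd,be,bk,bn,bv,bw,dt] rk=7  ker:de,dk,dv,dw,ek,en,et,ev,ew,kt,kv,kw,nv,tv,tw,vw
∂2: piv[bde,bdk,bek,ben,bev,dkt,ekv,ekw,env,etv,etw,evw] rk=12  ker:dek,kvw,tvw
rk∂_2=12

rank∂_2=12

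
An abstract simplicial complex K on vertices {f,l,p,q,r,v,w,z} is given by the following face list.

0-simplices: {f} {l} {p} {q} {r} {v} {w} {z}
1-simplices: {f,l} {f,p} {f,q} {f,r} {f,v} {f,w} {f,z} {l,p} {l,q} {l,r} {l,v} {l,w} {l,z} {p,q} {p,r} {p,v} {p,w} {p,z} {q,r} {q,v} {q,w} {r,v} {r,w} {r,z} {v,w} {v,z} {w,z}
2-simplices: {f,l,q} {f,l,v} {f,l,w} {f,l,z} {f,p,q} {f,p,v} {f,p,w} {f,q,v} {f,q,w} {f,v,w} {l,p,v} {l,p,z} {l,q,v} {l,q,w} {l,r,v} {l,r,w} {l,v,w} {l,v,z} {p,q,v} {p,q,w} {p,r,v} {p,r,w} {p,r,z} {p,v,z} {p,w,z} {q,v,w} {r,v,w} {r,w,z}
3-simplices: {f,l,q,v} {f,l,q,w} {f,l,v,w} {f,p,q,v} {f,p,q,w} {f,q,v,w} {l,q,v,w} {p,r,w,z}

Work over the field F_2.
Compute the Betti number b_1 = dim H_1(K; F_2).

n_0=8 n_1=27 n_2=28 n_3=8  [Z2]
∂1: piv[fl,fp,fq,fr,fv,fw,fz] rk=7  ker:lp,lq,lr,lv,lw,lz,pq,pr,pv,pw,pz,qr,qv,qw,rv,rw,rz,vw,vz,wz
∂2: piv[flq,flv,flw,flz,fpq,fpv,fpw,fqv,fqw,fvw,lpv,lpz,lrv,lrw,lvz,prv,prz,pwz] rk=18  ker:lqv,lqw,lvw,pqv,pqw,prw,pvz,qvw,rvw,rwz
∂3: piv[flqv,flqw,flvw,fpqv,fpqw,fqvw,prwz] rk=7  ker:lqvw
b_1=(27−7)−18=2

b_1=2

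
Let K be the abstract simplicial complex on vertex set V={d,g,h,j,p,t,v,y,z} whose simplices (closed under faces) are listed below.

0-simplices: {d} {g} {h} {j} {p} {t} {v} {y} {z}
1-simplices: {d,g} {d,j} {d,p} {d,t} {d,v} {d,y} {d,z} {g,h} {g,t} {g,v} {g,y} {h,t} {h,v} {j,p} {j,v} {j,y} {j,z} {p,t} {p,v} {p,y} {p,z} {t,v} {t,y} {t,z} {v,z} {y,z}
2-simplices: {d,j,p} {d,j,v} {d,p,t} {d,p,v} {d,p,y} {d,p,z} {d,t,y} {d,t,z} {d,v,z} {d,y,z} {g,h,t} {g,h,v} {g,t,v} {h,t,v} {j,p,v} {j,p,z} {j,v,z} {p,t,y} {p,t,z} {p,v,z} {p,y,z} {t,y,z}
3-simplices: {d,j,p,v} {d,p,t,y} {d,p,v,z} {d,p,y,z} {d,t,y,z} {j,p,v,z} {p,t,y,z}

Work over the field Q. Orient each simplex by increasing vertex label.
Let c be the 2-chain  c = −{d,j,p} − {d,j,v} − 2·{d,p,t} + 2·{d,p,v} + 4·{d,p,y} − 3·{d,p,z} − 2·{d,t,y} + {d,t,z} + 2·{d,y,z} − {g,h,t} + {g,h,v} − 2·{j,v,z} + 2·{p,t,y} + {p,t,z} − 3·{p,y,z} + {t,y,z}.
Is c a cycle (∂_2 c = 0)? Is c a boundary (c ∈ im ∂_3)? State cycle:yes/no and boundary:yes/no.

cycle:no boundary:no

n_0=9 n_1=26 n_2=22 n_3=7  [Q]
∂1: piv[dg,dj,dp,dt,dv,dy,dz,gh] rk=8  ker:gt,gv,gy,ht,hv,jp,jv,jy,jz,pt,pv,py,pz,tv,ty,tz,vz,yz
∂2: piv[djp,djv,dpt,dpv,dpy,dpz,dty,dtz,dvz,dyz,ght,ghv,gtv,jpz] rk=14  ker:htv,jpv,jvz,pty,ptz,pvz,pyz,tyz
∂3: piv[djpv,dpty,dpvz,dpyz,dtyz,jpvz,ptyz] rk=7
∂2c = −2·{d,j} + 2·{d,p} + {d,t} − {d,v} + {g,t} − {g,v} − {h,t} + {h,v} − {j,p} − 3·{j,v} + 2·{j,z} + {p,t} + 2·{p,v} − {p,y} − {p,z} + {t,y} + {t,z} − 2·{v,z}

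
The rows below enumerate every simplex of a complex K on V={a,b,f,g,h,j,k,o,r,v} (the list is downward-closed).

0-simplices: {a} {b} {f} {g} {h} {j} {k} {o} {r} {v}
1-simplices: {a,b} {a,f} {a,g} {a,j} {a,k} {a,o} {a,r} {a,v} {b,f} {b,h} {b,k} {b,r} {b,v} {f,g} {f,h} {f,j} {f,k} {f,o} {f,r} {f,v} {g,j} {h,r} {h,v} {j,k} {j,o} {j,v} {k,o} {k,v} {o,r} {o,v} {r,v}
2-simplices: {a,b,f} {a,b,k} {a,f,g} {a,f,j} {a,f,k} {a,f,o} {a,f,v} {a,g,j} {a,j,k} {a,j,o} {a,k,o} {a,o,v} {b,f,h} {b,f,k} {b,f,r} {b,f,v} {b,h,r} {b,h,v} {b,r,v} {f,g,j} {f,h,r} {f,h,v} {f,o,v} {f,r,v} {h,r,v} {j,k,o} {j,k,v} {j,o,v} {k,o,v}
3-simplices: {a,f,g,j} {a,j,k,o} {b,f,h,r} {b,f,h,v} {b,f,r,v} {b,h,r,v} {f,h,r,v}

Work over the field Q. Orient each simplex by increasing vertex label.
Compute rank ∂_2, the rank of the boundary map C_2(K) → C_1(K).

rank∂_2=20

n_0=10 n_1=31 n_2=29 n_3=7  [Q]
∂1: piv[ab,af,ag,aj,ak,ao,ar,av,bh] rk=9  ker:bf,bk,br,bv,fg,fh,fj,fk,fo,fr,fv,gj,hr,hv,jk,jo,jv,ko,kv,or,ov,rv
∂2: piv[abf,abk,afg,afj,afk,afo,afv,agj,ajk,ajo,ako,aov,bfh,bfr,bfv,bhr,bhv,brv,jkv,jov] rk=20  ker:bfk,fgj,fhr,fhv,fov,frv,hrv,jko,kov
∂3: piv[afgj,ajko,bfhr,bfhv,bfrv,bhrv] rk=6  ker:fhrv
rk∂_2=20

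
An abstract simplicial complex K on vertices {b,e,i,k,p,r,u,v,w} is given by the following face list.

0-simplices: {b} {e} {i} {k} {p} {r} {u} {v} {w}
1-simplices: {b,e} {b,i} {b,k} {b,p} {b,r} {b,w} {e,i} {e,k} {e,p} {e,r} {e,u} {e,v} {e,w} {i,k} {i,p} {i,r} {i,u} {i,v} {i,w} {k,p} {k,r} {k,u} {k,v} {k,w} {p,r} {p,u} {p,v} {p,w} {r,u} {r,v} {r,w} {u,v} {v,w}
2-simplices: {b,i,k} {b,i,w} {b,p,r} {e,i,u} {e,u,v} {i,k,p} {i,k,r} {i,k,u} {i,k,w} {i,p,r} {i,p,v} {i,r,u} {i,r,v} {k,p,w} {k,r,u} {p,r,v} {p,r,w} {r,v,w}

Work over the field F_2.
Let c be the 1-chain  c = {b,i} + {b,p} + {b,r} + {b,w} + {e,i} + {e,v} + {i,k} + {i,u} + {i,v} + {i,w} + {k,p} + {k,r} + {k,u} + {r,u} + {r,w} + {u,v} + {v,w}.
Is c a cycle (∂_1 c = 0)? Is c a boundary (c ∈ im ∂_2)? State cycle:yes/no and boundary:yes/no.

cycle:yes boundary:yes

n_0=9 n_1=33 n_2=18  [Z2]
∂1: piv[be,bi,bk,bp,br,bw,eu,ev] rk=8  ker:ei,ek,ep,er,ew,ik,ip,ir,iu,iv,iw,kp,kr,ku,kv,kw,pr,pu,pv,pw,ru,rv,rw,uv,vw
∂2: piv[bik,biw,bpr,eiu,euv,ikp,ikr,iku,ikw,ipr,ipv,iru,irv,kpw,prw,rvw] rk=16  ker:kru,prv
∂1c = 0
c vs im∂2: reduces to 0 ⇒ boundary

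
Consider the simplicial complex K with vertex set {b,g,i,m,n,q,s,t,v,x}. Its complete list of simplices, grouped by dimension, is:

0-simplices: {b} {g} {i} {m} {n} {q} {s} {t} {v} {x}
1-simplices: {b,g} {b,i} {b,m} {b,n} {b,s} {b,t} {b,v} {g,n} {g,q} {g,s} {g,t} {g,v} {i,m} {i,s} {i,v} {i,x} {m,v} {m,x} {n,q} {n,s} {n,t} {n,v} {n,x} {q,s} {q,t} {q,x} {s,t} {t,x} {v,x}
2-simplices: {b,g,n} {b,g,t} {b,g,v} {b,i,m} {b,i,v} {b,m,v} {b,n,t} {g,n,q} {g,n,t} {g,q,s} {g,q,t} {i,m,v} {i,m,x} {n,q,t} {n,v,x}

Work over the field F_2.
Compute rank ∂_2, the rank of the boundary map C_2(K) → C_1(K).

rank∂_2=12

n_0=10 n_1=29 n_2=15  [Z2]
∂1: piv[bg,bi,bm,bn,bs,bt,bv,gq,ix] rk=9  ker:gn,gs,gt,gv,im,is,iv,mv,mx,nq,ns,nt,nv,nx,qs,qt,qx,st,tx,vx
∂2: piv[bgn,bgt,bgv,bim,biv,bmv,bnt,gnq,gqs,gqt,imx,nvx] rk=12  ker:gnt,imv,nqt
rk∂_2=12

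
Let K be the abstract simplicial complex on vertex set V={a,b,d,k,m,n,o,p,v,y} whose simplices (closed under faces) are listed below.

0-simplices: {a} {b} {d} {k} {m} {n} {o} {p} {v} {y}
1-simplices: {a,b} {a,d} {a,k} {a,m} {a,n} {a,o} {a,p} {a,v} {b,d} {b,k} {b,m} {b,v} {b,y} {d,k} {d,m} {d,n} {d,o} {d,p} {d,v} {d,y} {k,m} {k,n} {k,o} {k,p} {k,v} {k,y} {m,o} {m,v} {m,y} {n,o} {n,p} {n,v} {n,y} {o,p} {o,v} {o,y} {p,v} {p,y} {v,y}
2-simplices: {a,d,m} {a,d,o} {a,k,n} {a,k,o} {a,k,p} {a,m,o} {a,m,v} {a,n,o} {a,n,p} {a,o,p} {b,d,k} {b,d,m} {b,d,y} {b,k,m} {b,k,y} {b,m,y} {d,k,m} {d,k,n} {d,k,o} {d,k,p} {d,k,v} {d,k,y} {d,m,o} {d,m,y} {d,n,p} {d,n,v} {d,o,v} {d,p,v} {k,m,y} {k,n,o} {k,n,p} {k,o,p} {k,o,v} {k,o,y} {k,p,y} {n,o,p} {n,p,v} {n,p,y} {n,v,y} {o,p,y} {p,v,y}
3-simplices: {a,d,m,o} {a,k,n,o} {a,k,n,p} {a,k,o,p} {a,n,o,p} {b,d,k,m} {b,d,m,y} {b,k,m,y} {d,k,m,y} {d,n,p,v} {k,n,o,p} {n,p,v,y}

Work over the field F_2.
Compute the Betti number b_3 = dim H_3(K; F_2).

b_3=1

n_0=10 n_1=39 n_2=41 n_3=12  [Z2]
∂1: piv[ab,ad,ak,am,an,ao,ap,av,by] rk=9  ker:bd,bk,bm,bv,dk,dm,dn,do,dp,dv,dy,km,kn,ko,kp,kv,ky,mo,mv,my,no,np,nv,ny,op,ov,oy,pv,py,vy
∂2: piv[adm,ado,akn,ako,akp,amo,amv,ano,anp,aop,bdk,bdm,bdy,bkm,bky,bmy,dkn,dko,dkp,dkv,dnv,dov,dpv,koy,kpy,npy,nvy] rk=27  ker:dkm,dky,dmo,dmy,dnp,kmy,kno,knp,kop,kov,nop,npv,opy,pvy
∂3: piv[admo,akno,aknp,akop,anop,bdkm,bdmy,bkmy,dkmy,dnpv,npvy] rk=11  ker:knop
b_3=(12−11)−0=1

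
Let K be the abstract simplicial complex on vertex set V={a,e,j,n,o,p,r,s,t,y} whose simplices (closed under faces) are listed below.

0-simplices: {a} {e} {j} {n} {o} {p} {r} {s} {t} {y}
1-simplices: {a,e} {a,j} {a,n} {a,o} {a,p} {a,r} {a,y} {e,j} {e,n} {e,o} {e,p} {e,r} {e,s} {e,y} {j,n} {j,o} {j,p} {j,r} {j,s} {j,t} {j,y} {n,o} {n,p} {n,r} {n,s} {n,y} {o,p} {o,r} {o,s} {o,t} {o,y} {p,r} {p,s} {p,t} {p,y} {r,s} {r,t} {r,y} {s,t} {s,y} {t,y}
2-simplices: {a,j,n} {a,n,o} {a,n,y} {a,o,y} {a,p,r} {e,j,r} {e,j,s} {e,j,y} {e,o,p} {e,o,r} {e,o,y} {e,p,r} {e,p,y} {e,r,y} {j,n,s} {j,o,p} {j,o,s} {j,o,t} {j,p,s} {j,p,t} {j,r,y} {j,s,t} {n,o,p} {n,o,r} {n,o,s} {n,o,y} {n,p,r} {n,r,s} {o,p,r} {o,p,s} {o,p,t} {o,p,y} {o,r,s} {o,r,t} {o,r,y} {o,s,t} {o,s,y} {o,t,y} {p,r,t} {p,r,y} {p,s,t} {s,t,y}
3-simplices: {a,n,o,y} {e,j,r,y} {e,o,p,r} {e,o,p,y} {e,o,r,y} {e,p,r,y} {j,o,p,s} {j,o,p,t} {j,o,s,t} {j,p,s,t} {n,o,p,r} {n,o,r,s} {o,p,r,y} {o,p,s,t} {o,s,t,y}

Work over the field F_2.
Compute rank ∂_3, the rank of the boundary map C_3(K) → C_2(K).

n_0=10 n_1=41 n_2=42 n_3=15  [Z2]
∂1: piv[ae,aj,an,ao,ap,ar,ay,es,jt] rk=9  ker:ej,en,eo,ep,er,ey,jn,jo,jp,jr,js,jy,no,np,nr,ns,ny,op,or,os,ot,oy,pr,ps,pt,py,rs,rt,ry,st,sy,ty
∂2: piv[ajn,ano,any,aoy,apr,ejr,ejs,ejy,eop,eor,eoy,epr,epy,ery,jns,jop,jos,jot,jps,jpt,jst,nop,nor,nos,nrs,ort,osy,oty] rk=28  ker:jry,noy,npr,opr,ops,opt,opy,ors,ory,ost,prt,pry,pst,sty
∂3: piv[anoy,ejry,eopr,eopy,eory,epry,jops,jopt,jost,jpst,nopr,nors,osty] rk=13  ker:opry,opst
rk∂_3=13

rank∂_3=13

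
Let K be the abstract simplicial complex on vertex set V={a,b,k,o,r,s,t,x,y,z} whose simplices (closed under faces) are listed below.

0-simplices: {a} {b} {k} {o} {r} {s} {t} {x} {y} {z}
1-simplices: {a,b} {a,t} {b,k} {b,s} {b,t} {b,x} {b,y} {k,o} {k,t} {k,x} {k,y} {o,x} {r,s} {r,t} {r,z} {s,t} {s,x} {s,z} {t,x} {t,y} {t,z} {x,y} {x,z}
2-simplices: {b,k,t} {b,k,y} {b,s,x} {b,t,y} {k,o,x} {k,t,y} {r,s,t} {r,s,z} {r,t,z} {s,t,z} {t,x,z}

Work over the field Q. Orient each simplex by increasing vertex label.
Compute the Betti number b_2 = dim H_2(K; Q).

n_0=10 n_1=23 n_2=11  [Q]
∂1: piv[ab,at,bk,bs,bx,by,ko,rs,rz] rk=9  ker:bt,kt,kx,ky,ox,rt,st,sx,sz,tx,ty,tz,xy,xz
∂2: piv[bkt,bky,bsx,bty,kox,rst,rsz,rtz,txz] rk=9  ker:kty,stz
b_2=(11−9)−0=2

b_2=2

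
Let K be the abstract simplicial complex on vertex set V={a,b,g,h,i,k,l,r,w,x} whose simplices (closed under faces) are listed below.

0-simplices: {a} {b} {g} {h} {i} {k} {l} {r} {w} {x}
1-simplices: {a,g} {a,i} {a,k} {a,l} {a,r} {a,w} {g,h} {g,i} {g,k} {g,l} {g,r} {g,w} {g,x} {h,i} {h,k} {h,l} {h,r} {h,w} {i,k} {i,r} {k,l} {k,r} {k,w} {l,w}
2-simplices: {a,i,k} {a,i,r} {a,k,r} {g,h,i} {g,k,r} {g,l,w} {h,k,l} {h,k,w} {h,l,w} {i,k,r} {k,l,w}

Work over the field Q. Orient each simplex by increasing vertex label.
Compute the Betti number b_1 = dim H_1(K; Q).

b_1=7

n_0=10 n_1=24 n_2=11  [Q]
∂1: piv[ag,ai,ak,al,ar,aw,gh,gx] rk=8  ker:gi,gk,gl,gr,gw,hi,hk,hl,hr,hw,ik,ir,kl,kr,kw,lw
∂2: piv[aik,air,akr,ghi,gkr,glw,hkl,hkw,hlw] rk=9  ker:ikr,klw
b_1=(24−8)−9=7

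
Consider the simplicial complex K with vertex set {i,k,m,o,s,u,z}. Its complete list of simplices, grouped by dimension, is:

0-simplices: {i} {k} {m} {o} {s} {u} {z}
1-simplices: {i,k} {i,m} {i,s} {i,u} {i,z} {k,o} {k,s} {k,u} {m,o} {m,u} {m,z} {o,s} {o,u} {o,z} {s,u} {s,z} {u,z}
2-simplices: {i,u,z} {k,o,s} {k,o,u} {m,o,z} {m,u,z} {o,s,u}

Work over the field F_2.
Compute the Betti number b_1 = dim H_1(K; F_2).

b_1=5

n_0=7 n_1=17 n_2=6  [Z2]
∂1: piv[ik,im,is,iu,iz,ko] rk=6  ker:ks,ku,mo,mu,mz,os,ou,oz,su,sz,uz
∂2: piv[iuz,kos,kou,moz,muz,osu] rk=6
b_1=(17−6)−6=5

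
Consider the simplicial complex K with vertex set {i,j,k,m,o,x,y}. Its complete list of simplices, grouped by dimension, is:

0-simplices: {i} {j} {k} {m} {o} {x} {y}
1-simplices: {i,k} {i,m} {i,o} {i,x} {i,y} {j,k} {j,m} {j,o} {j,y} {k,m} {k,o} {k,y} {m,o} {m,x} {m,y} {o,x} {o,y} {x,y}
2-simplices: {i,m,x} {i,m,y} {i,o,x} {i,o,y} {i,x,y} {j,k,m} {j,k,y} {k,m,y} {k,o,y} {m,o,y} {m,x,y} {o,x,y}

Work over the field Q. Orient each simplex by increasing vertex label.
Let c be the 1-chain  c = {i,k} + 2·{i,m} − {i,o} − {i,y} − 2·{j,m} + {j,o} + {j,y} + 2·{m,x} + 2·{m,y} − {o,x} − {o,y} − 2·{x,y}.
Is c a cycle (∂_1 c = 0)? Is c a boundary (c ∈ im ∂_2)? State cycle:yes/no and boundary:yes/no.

cycle:no boundary:no

n_0=7 n_1=18 n_2=12  [Q]
∂1: piv[ik,im,io,ix,iy,jk] rk=6  ker:jm,jo,jy,km,ko,ky,mo,mx,my,ox,oy,xy
∂2: piv[imx,imy,iox,ioy,ixy,jkm,jky,kmy,koy,moy] rk=10  ker:mxy,oxy
∂1c = −{i} + {k} − 4·{m} + 2·{o} + 3·{x} − {y}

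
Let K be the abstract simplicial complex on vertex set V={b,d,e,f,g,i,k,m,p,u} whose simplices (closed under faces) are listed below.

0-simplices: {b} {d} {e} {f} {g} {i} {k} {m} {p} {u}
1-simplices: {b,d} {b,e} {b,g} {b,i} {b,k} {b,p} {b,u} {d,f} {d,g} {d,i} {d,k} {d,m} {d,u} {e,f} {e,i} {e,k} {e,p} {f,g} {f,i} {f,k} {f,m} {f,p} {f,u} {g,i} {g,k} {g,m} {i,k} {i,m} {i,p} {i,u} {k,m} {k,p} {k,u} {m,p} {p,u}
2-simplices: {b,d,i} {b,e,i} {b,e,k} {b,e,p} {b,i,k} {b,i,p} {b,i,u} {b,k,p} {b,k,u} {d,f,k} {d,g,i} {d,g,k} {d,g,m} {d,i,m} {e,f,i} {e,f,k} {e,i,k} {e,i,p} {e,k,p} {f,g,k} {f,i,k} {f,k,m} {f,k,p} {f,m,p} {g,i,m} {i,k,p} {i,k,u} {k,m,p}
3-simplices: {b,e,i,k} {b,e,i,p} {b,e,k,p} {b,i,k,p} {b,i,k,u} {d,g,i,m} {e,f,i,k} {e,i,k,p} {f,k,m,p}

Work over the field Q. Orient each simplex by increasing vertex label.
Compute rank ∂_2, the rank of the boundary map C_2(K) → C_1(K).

rank∂_2=20

n_0=10 n_1=35 n_2=28 n_3=9  [Q]
∂1: piv[bd,be,bg,bi,bk,bp,bu,df,dm] rk=9  ker:dg,di,dk,du,ef,ei,ek,ep,fg,fi,fk,fm,fp,fu,gi,gk,gm,ik,im,ip,iu,km,kp,ku,mp,pu
∂2: piv[bdi,bei,bek,bep,bik,bip,biu,bkp,bku,dfk,dgi,dgk,dgm,dim,efi,efk,fgk,fkm,fkp,fmp] rk=20  ker:eik,eip,ekp,fik,gim,ikp,iku,kmp
∂3: piv[beik,beip,bekp,bikp,biku,dgim,efik,fkmp] rk=8  ker:eikp
rk∂_2=20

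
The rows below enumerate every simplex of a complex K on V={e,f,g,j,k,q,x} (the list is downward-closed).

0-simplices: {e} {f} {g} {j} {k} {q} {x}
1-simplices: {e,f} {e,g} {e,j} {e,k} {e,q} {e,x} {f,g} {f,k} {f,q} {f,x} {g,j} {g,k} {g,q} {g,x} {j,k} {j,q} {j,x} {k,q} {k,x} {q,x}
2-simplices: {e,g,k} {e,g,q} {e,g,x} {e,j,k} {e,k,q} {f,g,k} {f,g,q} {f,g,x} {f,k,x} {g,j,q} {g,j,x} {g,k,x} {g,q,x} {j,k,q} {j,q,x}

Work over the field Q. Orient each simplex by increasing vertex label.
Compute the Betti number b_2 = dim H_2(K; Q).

n_0=7 n_1=20 n_2=15  [Q]
∂1: piv[ef,eg,ej,ek,eq,ex] rk=6  ker:fg,fk,fq,fx,gj,gk,gq,gx,jk,jq,jx,kq,kx,qx
∂2: piv[egk,egq,egx,ejk,ekq,fgk,fgq,fgx,fkx,gjq,gjx,gqx,jkq] rk=13  ker:gkx,jqx
b_2=(15−13)−0=2

b_2=2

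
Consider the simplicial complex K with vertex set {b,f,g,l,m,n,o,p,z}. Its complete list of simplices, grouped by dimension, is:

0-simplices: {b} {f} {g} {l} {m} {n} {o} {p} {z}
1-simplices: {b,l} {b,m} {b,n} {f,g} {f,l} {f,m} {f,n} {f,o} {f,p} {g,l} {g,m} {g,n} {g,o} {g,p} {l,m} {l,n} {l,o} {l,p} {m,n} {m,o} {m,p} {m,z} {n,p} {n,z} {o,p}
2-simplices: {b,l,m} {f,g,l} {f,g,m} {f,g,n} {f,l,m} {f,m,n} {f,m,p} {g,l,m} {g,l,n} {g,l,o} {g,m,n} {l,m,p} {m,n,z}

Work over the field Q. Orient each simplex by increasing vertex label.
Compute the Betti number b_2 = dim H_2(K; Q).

b_2=2

n_0=9 n_1=25 n_2=13  [Q]
∂1: piv[bl,bm,bn,fg,fl,fo,fp,mz] rk=8  ker:fm,fn,gl,gm,gn,go,gp,lm,ln,lo,lp,mn,mo,mp,np,nz,op
∂2: piv[blm,fgl,fgm,fgn,flm,fmn,fmp,gln,glo,lmp,mnz] rk=11  ker:glm,gmn
b_2=(13−11)−0=2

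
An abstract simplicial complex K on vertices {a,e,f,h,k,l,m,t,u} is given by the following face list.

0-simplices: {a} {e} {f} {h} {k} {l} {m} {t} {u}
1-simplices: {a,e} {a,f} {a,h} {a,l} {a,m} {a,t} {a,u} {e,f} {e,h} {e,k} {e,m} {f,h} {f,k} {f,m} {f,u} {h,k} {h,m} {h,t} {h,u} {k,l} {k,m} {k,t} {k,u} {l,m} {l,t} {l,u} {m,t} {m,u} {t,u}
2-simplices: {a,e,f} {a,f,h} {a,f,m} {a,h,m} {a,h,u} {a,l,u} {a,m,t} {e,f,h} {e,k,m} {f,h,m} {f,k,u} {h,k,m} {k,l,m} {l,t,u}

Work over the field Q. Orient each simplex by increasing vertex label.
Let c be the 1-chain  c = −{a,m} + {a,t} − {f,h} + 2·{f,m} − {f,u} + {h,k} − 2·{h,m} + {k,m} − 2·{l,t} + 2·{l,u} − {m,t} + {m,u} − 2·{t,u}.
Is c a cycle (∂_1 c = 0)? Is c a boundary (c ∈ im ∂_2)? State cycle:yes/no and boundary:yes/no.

n_0=9 n_1=29 n_2=14  [Q]
∂1: piv[ae,af,ah,al,am,at,au,ek] rk=8  ker:ef,eh,em,fh,fk,fm,fu,hk,hm,ht,hu,kl,km,kt,ku,lm,lt,lu,mt,mu,tu
∂2: piv[aef,afh,afm,ahm,ahu,alu,amt,efh,ekm,fku,hkm,klm,ltu] rk=13  ker:fhm
∂1c = 0
c vs im∂2: residual ≠ 0 ⇒ not boundary

cycle:yes boundary:no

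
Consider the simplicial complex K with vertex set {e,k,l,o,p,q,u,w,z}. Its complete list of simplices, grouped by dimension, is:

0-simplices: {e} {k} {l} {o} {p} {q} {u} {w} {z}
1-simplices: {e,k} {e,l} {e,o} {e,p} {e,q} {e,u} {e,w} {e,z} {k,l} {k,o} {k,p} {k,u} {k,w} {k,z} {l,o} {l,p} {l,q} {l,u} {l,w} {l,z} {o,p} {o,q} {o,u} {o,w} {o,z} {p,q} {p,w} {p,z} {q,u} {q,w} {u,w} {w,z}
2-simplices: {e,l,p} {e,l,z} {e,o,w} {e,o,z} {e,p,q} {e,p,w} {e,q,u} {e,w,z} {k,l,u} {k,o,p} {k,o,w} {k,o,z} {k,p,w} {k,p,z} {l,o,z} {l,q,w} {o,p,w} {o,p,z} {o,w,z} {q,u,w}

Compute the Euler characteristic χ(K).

χ(K)=-3

n_0=9 n_1=32 n_2=20
χ=+9−32+20=-3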